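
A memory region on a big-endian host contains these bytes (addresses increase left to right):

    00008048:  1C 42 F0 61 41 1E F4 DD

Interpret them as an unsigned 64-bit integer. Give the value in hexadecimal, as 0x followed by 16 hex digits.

In big-endian order the high byte comes first in memory.
The bytes are already most-significant first: 0x1C42F061411EF4DD.

0x1C42F061411EF4DD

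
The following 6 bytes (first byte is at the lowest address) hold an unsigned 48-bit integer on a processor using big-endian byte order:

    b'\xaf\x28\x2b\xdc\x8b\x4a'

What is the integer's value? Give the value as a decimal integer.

Big-endian: lowest address holds the most-significant byte.
The bytes are already most-significant first: 0xAF282BDC8B4A.
0xAF282BDC8B4A = 192587069426506.

192587069426506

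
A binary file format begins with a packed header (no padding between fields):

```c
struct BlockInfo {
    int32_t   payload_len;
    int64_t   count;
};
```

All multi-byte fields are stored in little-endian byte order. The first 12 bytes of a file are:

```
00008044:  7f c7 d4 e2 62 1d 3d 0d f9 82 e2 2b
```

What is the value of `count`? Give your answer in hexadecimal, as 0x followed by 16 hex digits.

`count` follows `payload_len` (4 bytes), so it starts at byte offset 4 and occupies 8 bytes.
Bytes at offsets 4..11: 62 1D 3D 0D F9 82 E2 2B.
In little-endian order the low byte comes first in memory.
Reassemble most-significant byte first: 2B E2 82 F9 0D 3D 1D 62 → 0x2BE282F90D3D1D62.

0x2BE282F90D3D1D62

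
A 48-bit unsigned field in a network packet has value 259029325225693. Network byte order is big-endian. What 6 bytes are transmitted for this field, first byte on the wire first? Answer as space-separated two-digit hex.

259029325225693 in hexadecimal, padded to 48 bits, is 0xEB95F6EA9EDD.
Split into bytes (most-significant first): EB 95 F6 EA 9E DD.
Big-endian: lowest address holds the most-significant byte.
So the memory order matches the most-significant-first order: EB 95 F6 EA 9E DD.

EB 95 F6 EA 9E DD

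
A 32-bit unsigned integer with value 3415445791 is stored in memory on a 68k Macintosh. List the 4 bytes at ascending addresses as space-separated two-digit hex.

CB 93 91 1F

3415445791 in hexadecimal, padded to 32 bits, is 0xCB93911F.
Split into bytes (most-significant first): CB 93 91 1F.
In big-endian order the high byte comes first in memory.
So the memory order matches the most-significant-first order: CB 93 91 1F.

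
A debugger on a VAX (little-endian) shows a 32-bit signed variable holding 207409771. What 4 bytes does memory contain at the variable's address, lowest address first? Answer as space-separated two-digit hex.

207409771 in hexadecimal, padded to 32 bits, is 0x0C5CD26B.
Split into bytes (most-significant first): 0C 5C D2 6B.
Little-endian stores the least-significant byte at the lowest address.
So at ascending addresses the bytes are 6B D2 5C 0C.

6B D2 5C 0C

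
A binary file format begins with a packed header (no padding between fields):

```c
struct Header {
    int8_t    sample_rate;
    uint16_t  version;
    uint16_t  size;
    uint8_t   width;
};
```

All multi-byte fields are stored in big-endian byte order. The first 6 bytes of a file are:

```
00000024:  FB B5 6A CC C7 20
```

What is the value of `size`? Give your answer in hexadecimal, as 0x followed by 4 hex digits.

0xCCC7

`size` follows `sample_rate` (1 B), `version` (2 B), so it starts at offset 1 + 2 = 3 and occupies 2 bytes.
Bytes at offsets 3..4: CC C7.
In big-endian order the high byte comes first in memory.
The bytes are already most-significant first: 0xCCC7.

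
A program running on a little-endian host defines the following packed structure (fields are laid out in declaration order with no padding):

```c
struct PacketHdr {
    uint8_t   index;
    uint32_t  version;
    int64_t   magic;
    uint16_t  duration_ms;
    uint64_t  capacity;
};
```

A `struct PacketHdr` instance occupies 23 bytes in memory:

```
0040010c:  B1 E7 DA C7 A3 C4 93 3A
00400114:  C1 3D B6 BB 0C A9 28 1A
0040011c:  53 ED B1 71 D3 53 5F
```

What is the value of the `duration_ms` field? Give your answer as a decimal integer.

`duration_ms` follows `index` (1 B), `version` (4 B), `magic` (8 B), so it starts at offset 1 + 4 + 8 = 13 and occupies 2 bytes.
Bytes at offsets 13..14: A9 28.
Little-endian: lowest address holds the least-significant byte.
Reassemble most-significant byte first: 28 A9 → 0x28A9.
0x28A9 = 10409.

10409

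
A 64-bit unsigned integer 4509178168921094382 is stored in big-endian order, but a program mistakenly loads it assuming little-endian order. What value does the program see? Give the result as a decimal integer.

4509178168921094382 in 64-bit hexadecimal is 0x3E93D1A76B7CF8EE.
Stored big-endian, the bytes at ascending addresses are 3E 93 D1 A7 6B 7C F8 EE.
Read back as little-endian, the first byte is least significant, giving 0xEEF87C6BA7D1933E.
0xEEF87C6BA7D1933E = 17219649977069966142.

17219649977069966142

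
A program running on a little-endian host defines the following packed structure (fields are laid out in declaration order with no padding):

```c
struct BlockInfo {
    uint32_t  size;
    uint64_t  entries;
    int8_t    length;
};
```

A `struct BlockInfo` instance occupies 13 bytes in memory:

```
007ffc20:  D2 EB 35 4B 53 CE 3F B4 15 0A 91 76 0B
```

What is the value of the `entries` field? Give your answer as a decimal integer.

`entries` follows `size` (4 bytes), so it starts at byte offset 4 and occupies 8 bytes.
Bytes at offsets 4..11: 53 CE 3F B4 15 0A 91 76.
Little-endian: lowest address holds the least-significant byte.
Reassemble most-significant byte first: 76 91 0A 15 B4 3F CE 53 → 0x76910A15B43FCE53.
0x76910A15B43FCE53 = 8543621056433213011.

8543621056433213011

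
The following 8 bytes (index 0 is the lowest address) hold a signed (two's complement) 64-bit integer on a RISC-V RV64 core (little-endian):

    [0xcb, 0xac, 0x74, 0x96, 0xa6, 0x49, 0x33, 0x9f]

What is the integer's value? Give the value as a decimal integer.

Little-endian: lowest address holds the least-significant byte.
Reassemble most-significant byte first: 9F 33 49 A6 96 74 AC CB → 0x9F3349A69674ACCB.
Top bit is set, so as a signed 64-bit value this is 0x9F3349A69674ACCB − 2^64 = -6975150418029138741.

-6975150418029138741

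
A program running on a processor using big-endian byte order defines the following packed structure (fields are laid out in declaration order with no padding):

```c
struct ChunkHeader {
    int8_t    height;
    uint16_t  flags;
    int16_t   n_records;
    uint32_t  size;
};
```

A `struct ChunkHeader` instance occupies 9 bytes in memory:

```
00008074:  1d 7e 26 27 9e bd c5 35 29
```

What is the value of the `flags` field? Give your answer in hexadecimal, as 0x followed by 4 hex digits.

0x7E26

`flags` follows `height` (1 byte), so it starts at byte offset 1 and occupies 2 bytes.
Bytes at offsets 1..2: 7E 26.
Big-endian stores the most-significant byte at the lowest address.
The bytes are already most-significant first: 0x7E26.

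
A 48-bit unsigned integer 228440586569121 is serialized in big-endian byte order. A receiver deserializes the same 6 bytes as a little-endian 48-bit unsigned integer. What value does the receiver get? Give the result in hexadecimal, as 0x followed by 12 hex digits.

0xA1C503F8C3CF

228440586569121 in 48-bit hexadecimal is 0xCFC3F803C5A1.
Stored big-endian, the bytes at ascending addresses are CF C3 F8 03 C5 A1.
Read back as little-endian, the first byte is least significant, giving 0xA1C503F8C3CF.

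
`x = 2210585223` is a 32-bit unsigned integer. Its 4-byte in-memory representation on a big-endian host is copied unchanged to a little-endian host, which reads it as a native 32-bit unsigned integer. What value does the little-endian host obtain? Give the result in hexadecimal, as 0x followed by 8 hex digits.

2210585223 in 32-bit hexadecimal is 0x83C2DA87.
Stored big-endian, the bytes at ascending addresses are 83 C2 DA 87.
Read back as little-endian, the first byte is least significant, giving 0x87DAC283.

0x87DAC283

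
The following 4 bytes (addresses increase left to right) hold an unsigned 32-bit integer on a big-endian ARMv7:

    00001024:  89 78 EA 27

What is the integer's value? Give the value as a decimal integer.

Big-endian: lowest address holds the most-significant byte.
The bytes are already most-significant first: 0x8978EA27.
0x8978EA27 = 2306402855.

2306402855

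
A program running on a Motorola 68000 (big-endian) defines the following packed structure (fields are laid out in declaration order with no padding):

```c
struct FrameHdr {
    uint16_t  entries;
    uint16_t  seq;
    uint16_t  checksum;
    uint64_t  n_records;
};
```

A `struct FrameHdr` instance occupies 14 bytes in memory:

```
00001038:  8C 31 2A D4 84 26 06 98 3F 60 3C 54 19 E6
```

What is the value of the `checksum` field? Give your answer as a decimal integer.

`checksum` follows `entries` (2 B), `seq` (2 B), so it starts at offset 2 + 2 = 4 and occupies 2 bytes.
Bytes at offsets 4..5: 84 26.
In big-endian order the high byte comes first in memory.
The bytes are already most-significant first: 0x8426.
0x8426 = 33830.

33830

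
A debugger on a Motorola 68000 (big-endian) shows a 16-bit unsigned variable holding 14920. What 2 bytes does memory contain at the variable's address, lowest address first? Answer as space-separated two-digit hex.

14920 in hexadecimal, padded to 16 bits, is 0x3A48.
Split into bytes (most-significant first): 3A 48.
Big-endian: lowest address holds the most-significant byte.
So the memory order matches the most-significant-first order: 3A 48.

3A 48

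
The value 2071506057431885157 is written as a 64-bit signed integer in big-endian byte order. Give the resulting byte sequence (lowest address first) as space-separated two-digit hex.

1C BF 77 C8 AF 4C 25 65

2071506057431885157 in hexadecimal, padded to 64 bits, is 0x1CBF77C8AF4C2565.
Split into bytes (most-significant first): 1C BF 77 C8 AF 4C 25 65.
Big-endian: lowest address holds the most-significant byte.
So the memory order matches the most-significant-first order: 1C BF 77 C8 AF 4C 25 65.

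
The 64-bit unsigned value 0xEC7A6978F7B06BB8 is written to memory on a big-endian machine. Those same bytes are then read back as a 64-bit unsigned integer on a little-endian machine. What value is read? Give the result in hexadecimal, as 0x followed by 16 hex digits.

0xB86BB0F778697AEC

Stored big-endian, the bytes at ascending addresses are EC 7A 69 78 F7 B0 6B B8.
Read back as little-endian, the first byte is least significant, giving 0xB86BB0F778697AEC.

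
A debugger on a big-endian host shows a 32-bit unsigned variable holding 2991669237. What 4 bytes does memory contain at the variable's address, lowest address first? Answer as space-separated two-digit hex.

2991669237 in hexadecimal, padded to 32 bits, is 0xB2513FF5.
Split into bytes (most-significant first): B2 51 3F F5.
In big-endian order the high byte comes first in memory.
So the memory order matches the most-significant-first order: B2 51 3F F5.

B2 51 3F F5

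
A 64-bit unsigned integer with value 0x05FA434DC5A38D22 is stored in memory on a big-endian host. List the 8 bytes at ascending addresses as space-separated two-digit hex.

05 FA 43 4D C5 A3 8D 22

Split into bytes (most-significant first): 05 FA 43 4D C5 A3 8D 22.
In big-endian order the high byte comes first in memory.
So the memory order matches the most-significant-first order: 05 FA 43 4D C5 A3 8D 22.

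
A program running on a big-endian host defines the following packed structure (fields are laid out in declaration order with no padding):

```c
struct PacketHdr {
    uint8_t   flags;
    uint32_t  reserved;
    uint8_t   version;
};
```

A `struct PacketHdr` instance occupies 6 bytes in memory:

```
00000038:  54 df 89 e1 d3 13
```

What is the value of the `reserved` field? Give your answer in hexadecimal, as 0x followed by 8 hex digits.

0xDF89E1D3

`reserved` follows `flags` (1 byte), so it starts at byte offset 1 and occupies 4 bytes.
Bytes at offsets 1..4: DF 89 E1 D3.
Big-endian stores the most-significant byte at the lowest address.
The bytes are already most-significant first: 0xDF89E1D3.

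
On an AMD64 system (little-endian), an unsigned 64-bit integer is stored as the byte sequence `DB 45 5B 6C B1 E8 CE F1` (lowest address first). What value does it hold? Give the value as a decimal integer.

17424119857067804123

Little-endian: lowest address holds the least-significant byte.
Reassemble most-significant byte first: F1 CE E8 B1 6C 5B 45 DB → 0xF1CEE8B16C5B45DB.
0xF1CEE8B16C5B45DB = 17424119857067804123.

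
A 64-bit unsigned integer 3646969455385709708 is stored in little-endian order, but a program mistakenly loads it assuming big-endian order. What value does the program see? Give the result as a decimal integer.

3646969455385709708 in 64-bit hexadecimal is 0x329CA365AEF70C8C.
Stored little-endian, the bytes at ascending addresses are 8C 0C F7 AE 65 A3 9C 32.
Read back as big-endian, the last byte is least significant, giving 0x8C0CF7AE65A39C32.
0x8C0CF7AE65A39C32 = 10091713193432030258.

10091713193432030258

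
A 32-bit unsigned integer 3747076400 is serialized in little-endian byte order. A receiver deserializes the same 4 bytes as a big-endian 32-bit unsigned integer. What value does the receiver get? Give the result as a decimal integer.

3747076400 in 32-bit hexadecimal is 0xDF57D930.
Stored little-endian, the bytes at ascending addresses are 30 D9 57 DF.
Read back as big-endian, the last byte is least significant, giving 0x30D957DF.
0x30D957DF = 819550175.

819550175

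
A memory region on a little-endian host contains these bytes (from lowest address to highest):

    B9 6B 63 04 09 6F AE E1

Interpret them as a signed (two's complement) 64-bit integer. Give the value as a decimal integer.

Little-endian stores the least-significant byte at the lowest address.
Reassemble most-significant byte first: E1 AE 6F 09 04 63 6B B9 → 0xE1AE6F0904636BB9.
Top bit is set, so as a signed 64-bit value this is 0xE1AE6F0904636BB9 − 2^64 = -2184686684709098567.

-2184686684709098567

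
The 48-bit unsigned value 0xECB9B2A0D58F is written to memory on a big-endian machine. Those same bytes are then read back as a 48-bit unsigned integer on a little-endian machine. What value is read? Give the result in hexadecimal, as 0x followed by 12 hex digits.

Stored big-endian, the bytes at ascending addresses are EC B9 B2 A0 D5 8F.
Read back as little-endian, the first byte is least significant, giving 0x8FD5A0B2B9EC.

0x8FD5A0B2B9EC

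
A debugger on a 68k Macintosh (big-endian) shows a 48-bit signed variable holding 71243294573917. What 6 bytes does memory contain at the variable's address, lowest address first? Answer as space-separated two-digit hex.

40 CB 9F 44 05 5D

71243294573917 in hexadecimal, padded to 48 bits, is 0x40CB9F44055D.
Split into bytes (most-significant first): 40 CB 9F 44 05 5D.
Big-endian: lowest address holds the most-significant byte.
So the memory order matches the most-significant-first order: 40 CB 9F 44 05 5D.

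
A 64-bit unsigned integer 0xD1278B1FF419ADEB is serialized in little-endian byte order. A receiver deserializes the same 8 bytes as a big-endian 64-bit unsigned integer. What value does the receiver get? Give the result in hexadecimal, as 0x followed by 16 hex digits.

Stored little-endian, the bytes at ascending addresses are EB AD 19 F4 1F 8B 27 D1.
Read back as big-endian, the last byte is least significant, giving 0xEBAD19F41F8B27D1.

0xEBAD19F41F8B27D1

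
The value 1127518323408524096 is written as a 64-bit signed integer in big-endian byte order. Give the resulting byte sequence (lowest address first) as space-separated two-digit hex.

1127518323408524096 in hexadecimal, padded to 64 bits, is 0x0FA5BFF0F8825340.
Split into bytes (most-significant first): 0F A5 BF F0 F8 82 53 40.
Big-endian: lowest address holds the most-significant byte.
So the memory order matches the most-significant-first order: 0F A5 BF F0 F8 82 53 40.

0F A5 BF F0 F8 82 53 40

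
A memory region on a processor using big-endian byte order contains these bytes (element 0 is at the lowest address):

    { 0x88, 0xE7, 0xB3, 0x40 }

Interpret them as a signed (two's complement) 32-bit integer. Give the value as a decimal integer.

Big-endian stores the most-significant byte at the lowest address.
The bytes are already most-significant first: 0x88E7B340.
Top bit is set, so as a signed 32-bit value this is 0x88E7B340 − 2^32 = -1998081216.

-1998081216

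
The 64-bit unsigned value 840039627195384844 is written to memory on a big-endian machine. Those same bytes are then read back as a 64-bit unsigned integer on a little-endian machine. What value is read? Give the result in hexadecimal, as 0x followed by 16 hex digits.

840039627195384844 in 64-bit hexadecimal is 0x0BA86B97183B840C.
Stored big-endian, the bytes at ascending addresses are 0B A8 6B 97 18 3B 84 0C.
Read back as little-endian, the first byte is least significant, giving 0x0C843B18976BA80B.

0x0C843B18976BA80B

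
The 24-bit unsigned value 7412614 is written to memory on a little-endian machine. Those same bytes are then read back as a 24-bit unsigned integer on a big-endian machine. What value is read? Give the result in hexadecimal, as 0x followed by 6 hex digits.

0x861B71

7412614 in 24-bit hexadecimal is 0x711B86.
Stored little-endian, the bytes at ascending addresses are 86 1B 71.
Read back as big-endian, the last byte is least significant, giving 0x861B71.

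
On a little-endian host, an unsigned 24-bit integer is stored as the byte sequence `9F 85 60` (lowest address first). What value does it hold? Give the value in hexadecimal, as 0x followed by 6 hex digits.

0x60859F

Little-endian: lowest address holds the least-significant byte.
Reassemble most-significant byte first: 60 85 9F → 0x60859F.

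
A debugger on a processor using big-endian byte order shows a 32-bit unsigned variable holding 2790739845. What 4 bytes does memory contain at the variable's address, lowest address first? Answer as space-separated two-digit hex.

A6 57 4F 85

2790739845 in hexadecimal, padded to 32 bits, is 0xA6574F85.
Split into bytes (most-significant first): A6 57 4F 85.
Big-endian stores the most-significant byte at the lowest address.
So the memory order matches the most-significant-first order: A6 57 4F 85.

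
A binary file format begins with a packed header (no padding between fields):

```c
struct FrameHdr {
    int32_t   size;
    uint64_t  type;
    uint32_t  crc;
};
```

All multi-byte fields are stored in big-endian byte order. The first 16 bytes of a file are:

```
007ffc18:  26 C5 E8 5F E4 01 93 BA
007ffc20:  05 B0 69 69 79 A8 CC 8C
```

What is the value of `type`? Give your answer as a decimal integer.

16429575342792927593

`type` follows `size` (4 bytes), so it starts at byte offset 4 and occupies 8 bytes.
Bytes at offsets 4..11: E4 01 93 BA 05 B0 69 69.
Big-endian stores the most-significant byte at the lowest address.
The bytes are already most-significant first: 0xE40193BA05B06969.
0xE40193BA05B06969 = 16429575342792927593.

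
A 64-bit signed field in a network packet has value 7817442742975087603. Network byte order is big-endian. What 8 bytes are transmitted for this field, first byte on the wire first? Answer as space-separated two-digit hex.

6C 7D 22 C1 92 FC 43 F3

7817442742975087603 in hexadecimal, padded to 64 bits, is 0x6C7D22C192FC43F3.
Split into bytes (most-significant first): 6C 7D 22 C1 92 FC 43 F3.
Big-endian: lowest address holds the most-significant byte.
So the memory order matches the most-significant-first order: 6C 7D 22 C1 92 FC 43 F3.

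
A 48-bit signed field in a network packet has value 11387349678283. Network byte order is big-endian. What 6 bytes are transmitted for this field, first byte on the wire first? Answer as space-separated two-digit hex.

11387349678283 in hexadecimal, padded to 48 bits, is 0x0A5B52EEB8CB.
Split into bytes (most-significant first): 0A 5B 52 EE B8 CB.
Big-endian: lowest address holds the most-significant byte.
So the memory order matches the most-significant-first order: 0A 5B 52 EE B8 CB.

0A 5B 52 EE B8 CB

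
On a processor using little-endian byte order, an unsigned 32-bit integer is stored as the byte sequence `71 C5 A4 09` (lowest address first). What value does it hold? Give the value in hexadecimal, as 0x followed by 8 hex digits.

0x09A4C571

In little-endian order the low byte comes first in memory.
Reassemble most-significant byte first: 09 A4 C5 71 → 0x09A4C571.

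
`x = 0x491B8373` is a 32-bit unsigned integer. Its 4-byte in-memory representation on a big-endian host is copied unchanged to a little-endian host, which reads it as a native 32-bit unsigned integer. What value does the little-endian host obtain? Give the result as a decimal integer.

1937972041

Stored big-endian, the bytes at ascending addresses are 49 1B 83 73.
Read back as little-endian, the first byte is least significant, giving 0x73831B49.
0x73831B49 = 1937972041.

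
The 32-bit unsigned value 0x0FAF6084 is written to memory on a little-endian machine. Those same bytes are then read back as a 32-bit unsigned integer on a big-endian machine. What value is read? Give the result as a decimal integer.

2220928783

Stored little-endian, the bytes at ascending addresses are 84 60 AF 0F.
Read back as big-endian, the last byte is least significant, giving 0x8460AF0F.
0x8460AF0F = 2220928783.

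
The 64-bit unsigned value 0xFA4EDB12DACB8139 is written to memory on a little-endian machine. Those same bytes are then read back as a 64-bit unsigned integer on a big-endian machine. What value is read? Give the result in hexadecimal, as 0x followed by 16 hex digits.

Stored little-endian, the bytes at ascending addresses are 39 81 CB DA 12 DB 4E FA.
Read back as big-endian, the last byte is least significant, giving 0x3981CBDA12DB4EFA.

0x3981CBDA12DB4EFA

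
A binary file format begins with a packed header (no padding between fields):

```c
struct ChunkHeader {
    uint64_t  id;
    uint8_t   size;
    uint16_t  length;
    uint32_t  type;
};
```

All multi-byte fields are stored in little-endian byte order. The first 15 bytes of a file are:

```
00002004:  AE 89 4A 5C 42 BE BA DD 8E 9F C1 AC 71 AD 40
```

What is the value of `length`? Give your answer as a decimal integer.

49567

`length` follows `id` (8 B), `size` (1 B), so it starts at offset 8 + 1 = 9 and occupies 2 bytes.
Bytes at offsets 9..10: 9F C1.
Little-endian: lowest address holds the least-significant byte.
Reassemble most-significant byte first: C1 9F → 0xC19F.
0xC19F = 49567.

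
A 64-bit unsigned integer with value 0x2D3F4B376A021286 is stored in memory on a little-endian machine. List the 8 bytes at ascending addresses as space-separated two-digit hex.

86 12 02 6A 37 4B 3F 2D

Split into bytes (most-significant first): 2D 3F 4B 37 6A 02 12 86.
Little-endian: lowest address holds the least-significant byte.
So at ascending addresses the bytes are 86 12 02 6A 37 4B 3F 2D.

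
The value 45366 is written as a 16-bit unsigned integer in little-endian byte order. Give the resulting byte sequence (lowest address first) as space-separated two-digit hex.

45366 in hexadecimal, padded to 16 bits, is 0xB136.
Split into bytes (most-significant first): B1 36.
Little-endian stores the least-significant byte at the lowest address.
So at ascending addresses the bytes are 36 B1.

36 B1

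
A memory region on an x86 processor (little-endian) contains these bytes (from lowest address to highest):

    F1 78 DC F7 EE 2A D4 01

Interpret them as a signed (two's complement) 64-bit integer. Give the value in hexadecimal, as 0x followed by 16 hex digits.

0x01D42AEEF7DC78F1

In little-endian order the low byte comes first in memory.
Reassemble most-significant byte first: 01 D4 2A EE F7 DC 78 F1 → 0x01D42AEEF7DC78F1.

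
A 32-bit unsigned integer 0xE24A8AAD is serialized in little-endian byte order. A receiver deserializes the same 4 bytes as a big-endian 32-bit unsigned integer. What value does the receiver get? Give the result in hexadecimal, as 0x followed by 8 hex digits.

0xAD8A4AE2

Stored little-endian, the bytes at ascending addresses are AD 8A 4A E2.
Read back as big-endian, the last byte is least significant, giving 0xAD8A4AE2.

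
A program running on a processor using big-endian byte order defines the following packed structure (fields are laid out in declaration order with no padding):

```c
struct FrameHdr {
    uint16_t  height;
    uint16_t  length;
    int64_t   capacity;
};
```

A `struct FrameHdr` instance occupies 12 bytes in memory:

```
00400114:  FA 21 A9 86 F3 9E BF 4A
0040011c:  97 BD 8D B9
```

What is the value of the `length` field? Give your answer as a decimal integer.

`length` follows `height` (2 bytes), so it starts at byte offset 2 and occupies 2 bytes.
Bytes at offsets 2..3: A9 86.
In big-endian order the high byte comes first in memory.
The bytes are already most-significant first: 0xA986.
0xA986 = 43398.

43398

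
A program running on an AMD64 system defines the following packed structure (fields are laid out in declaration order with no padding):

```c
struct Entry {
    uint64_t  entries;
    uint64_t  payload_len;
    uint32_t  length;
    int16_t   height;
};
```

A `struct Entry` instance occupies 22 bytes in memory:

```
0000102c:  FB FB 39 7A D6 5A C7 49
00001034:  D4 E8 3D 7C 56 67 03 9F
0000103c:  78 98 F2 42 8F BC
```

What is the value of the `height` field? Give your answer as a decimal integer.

-17265

`height` follows `entries` (8 B), `payload_len` (8 B), `length` (4 B), so it starts at offset 8 + 8 + 4 = 20 and occupies 2 bytes.
Bytes at offsets 20..21: 8F BC.
In little-endian order the low byte comes first in memory.
Reassemble most-significant byte first: BC 8F → 0xBC8F.
Top bit is set, so as a signed 16-bit value this is 0xBC8F − 2^16 = -17265.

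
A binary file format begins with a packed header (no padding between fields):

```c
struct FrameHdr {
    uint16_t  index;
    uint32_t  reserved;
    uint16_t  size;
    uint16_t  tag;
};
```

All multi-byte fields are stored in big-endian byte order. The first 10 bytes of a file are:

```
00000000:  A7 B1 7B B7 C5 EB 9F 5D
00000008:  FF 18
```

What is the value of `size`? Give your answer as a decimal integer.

`size` follows `index` (2 B), `reserved` (4 B), so it starts at offset 2 + 4 = 6 and occupies 2 bytes.
Bytes at offsets 6..7: 9F 5D.
In big-endian order the high byte comes first in memory.
The bytes are already most-significant first: 0x9F5D.
0x9F5D = 40797.

40797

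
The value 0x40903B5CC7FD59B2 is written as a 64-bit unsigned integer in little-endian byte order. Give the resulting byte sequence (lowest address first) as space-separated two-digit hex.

B2 59 FD C7 5C 3B 90 40

Split into bytes (most-significant first): 40 90 3B 5C C7 FD 59 B2.
Little-endian stores the least-significant byte at the lowest address.
So at ascending addresses the bytes are B2 59 FD C7 5C 3B 90 40.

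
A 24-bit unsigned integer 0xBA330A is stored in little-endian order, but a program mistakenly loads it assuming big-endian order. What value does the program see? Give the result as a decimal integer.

Stored little-endian, the bytes at ascending addresses are 0A 33 BA.
Read back as big-endian, the last byte is least significant, giving 0x0A33BA.
0x0A33BA = 668602.

668602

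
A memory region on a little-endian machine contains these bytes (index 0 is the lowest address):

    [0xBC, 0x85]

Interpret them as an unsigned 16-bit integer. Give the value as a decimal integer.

34236

Little-endian: lowest address holds the least-significant byte.
Reassemble most-significant byte first: 85 BC → 0x85BC.
0x85BC = 34236.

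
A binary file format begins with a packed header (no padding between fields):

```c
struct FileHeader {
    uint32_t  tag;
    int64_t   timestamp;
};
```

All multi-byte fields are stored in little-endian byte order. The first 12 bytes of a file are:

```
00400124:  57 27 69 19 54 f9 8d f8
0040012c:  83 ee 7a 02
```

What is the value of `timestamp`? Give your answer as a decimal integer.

178717385812736340

`timestamp` follows `tag` (4 bytes), so it starts at byte offset 4 and occupies 8 bytes.
Bytes at offsets 4..11: 54 F9 8D F8 83 EE 7A 02.
Little-endian: lowest address holds the least-significant byte.
Reassemble most-significant byte first: 02 7A EE 83 F8 8D F9 54 → 0x027AEE83F88DF954.
0x027AEE83F88DF954 = 178717385812736340.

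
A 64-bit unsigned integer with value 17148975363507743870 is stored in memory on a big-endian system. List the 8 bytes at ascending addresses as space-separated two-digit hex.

17148975363507743870 in hexadecimal, padded to 64 bits, is 0xEDFD663BE3CDEC7E.
Split into bytes (most-significant first): ED FD 66 3B E3 CD EC 7E.
Big-endian: lowest address holds the most-significant byte.
So the memory order matches the most-significant-first order: ED FD 66 3B E3 CD EC 7E.

ED FD 66 3B E3 CD EC 7E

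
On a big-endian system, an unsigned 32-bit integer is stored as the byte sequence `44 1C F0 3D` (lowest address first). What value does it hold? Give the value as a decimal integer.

In big-endian order the high byte comes first in memory.
The bytes are already most-significant first: 0x441CF03D.
0x441CF03D = 1142747197.

1142747197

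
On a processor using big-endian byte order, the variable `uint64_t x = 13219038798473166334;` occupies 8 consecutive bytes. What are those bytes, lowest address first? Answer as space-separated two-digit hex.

13219038798473166334 in hexadecimal, padded to 64 bits, is 0xB77375BFEF197DFE.
Split into bytes (most-significant first): B7 73 75 BF EF 19 7D FE.
In big-endian order the high byte comes first in memory.
So the memory order matches the most-significant-first order: B7 73 75 BF EF 19 7D FE.

B7 73 75 BF EF 19 7D FE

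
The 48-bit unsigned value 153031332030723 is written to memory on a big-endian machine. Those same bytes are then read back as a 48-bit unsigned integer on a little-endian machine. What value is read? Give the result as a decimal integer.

153031332030723 in 48-bit hexadecimal is 0x8B2E622F6903.
Stored big-endian, the bytes at ascending addresses are 8B 2E 62 2F 69 03.
Read back as little-endian, the first byte is least significant, giving 0x03692F622E8B.
0x03692F622E8B = 3750301413003.

3750301413003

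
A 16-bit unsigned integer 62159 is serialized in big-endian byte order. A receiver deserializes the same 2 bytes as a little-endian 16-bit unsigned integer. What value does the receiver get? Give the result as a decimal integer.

53234

62159 in 16-bit hexadecimal is 0xF2CF.
Stored big-endian, the bytes at ascending addresses are F2 CF.
Read back as little-endian, the first byte is least significant, giving 0xCFF2.
0xCFF2 = 53234.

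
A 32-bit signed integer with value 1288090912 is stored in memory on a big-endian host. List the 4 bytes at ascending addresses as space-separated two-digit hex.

1288090912 in hexadecimal, padded to 32 bits, is 0x4CC6B520.
Split into bytes (most-significant first): 4C C6 B5 20.
In big-endian order the high byte comes first in memory.
So the memory order matches the most-significant-first order: 4C C6 B5 20.

4C C6 B5 20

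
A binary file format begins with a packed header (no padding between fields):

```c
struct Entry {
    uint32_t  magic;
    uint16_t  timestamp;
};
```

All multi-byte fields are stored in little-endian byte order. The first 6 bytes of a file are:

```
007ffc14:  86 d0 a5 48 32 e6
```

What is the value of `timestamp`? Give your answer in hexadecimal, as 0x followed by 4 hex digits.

`timestamp` follows `magic` (4 bytes), so it starts at byte offset 4 and occupies 2 bytes.
Bytes at offsets 4..5: 32 E6.
In little-endian order the low byte comes first in memory.
Reassemble most-significant byte first: E6 32 → 0xE632.

0xE632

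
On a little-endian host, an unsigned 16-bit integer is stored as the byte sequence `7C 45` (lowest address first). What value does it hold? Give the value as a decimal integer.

Little-endian: lowest address holds the least-significant byte.
Reassemble most-significant byte first: 45 7C → 0x457C.
0x457C = 17788.

17788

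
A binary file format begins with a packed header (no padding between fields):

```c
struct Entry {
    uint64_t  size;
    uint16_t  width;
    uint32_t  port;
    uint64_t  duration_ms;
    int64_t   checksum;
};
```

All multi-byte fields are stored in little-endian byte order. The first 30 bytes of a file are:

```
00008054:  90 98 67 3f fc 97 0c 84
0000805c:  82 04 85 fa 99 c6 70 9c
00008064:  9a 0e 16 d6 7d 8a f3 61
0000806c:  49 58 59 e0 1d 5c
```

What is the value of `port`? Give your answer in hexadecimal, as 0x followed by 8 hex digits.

0xC699FA85

`port` follows `size` (8 B), `width` (2 B), so it starts at offset 8 + 2 = 10 and occupies 4 bytes.
Bytes at offsets 10..13: 85 FA 99 C6.
In little-endian order the low byte comes first in memory.
Reassemble most-significant byte first: C6 99 FA 85 → 0xC699FA85.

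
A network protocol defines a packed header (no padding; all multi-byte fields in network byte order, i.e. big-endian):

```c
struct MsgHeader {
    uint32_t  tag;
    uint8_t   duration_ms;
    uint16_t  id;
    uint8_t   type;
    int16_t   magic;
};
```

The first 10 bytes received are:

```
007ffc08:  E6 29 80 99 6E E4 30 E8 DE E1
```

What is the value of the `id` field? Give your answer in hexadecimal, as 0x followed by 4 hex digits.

0xE430

`id` follows `tag` (4 B), `duration_ms` (1 B), so it starts at offset 4 + 1 = 5 and occupies 2 bytes.
Bytes at offsets 5..6: E4 30.
Big-endian stores the most-significant byte at the lowest address.
The bytes are already most-significant first: 0xE430.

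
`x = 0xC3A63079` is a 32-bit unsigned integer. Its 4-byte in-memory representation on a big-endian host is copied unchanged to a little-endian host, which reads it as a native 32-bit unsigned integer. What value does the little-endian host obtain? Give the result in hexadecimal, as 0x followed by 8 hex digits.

0x7930A6C3

Stored big-endian, the bytes at ascending addresses are C3 A6 30 79.
Read back as little-endian, the first byte is least significant, giving 0x7930A6C3.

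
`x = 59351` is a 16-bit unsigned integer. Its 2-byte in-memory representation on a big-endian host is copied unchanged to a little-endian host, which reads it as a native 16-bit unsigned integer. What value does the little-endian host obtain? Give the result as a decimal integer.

59351 in 16-bit hexadecimal is 0xE7D7.
Stored big-endian, the bytes at ascending addresses are E7 D7.
Read back as little-endian, the first byte is least significant, giving 0xD7E7.
0xD7E7 = 55271.

55271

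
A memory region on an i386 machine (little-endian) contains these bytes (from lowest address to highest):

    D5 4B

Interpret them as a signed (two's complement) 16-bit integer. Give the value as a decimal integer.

19413

Little-endian: lowest address holds the least-significant byte.
Reassemble most-significant byte first: 4B D5 → 0x4BD5.
0x4BD5 = 19413.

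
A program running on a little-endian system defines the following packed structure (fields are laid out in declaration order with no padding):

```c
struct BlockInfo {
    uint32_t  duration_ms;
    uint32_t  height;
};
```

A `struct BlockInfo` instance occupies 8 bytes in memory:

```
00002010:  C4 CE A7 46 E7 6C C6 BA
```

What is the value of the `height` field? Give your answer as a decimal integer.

3133566183

`height` follows `duration_ms` (4 bytes), so it starts at byte offset 4 and occupies 4 bytes.
Bytes at offsets 4..7: E7 6C C6 BA.
In little-endian order the low byte comes first in memory.
Reassemble most-significant byte first: BA C6 6C E7 → 0xBAC66CE7.
0xBAC66CE7 = 3133566183.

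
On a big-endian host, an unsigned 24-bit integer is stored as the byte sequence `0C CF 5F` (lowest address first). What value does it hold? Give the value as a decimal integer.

Big-endian stores the most-significant byte at the lowest address.
The bytes are already most-significant first: 0x0CCF5F.
0x0CCF5F = 839519.

839519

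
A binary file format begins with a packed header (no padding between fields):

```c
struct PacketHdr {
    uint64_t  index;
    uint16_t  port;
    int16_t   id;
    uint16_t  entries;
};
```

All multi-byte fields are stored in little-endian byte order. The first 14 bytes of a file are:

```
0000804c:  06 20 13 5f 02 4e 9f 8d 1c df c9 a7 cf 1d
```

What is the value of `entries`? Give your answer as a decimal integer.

7631

`entries` follows `index` (8 B), `port` (2 B), `id` (2 B), so it starts at offset 8 + 2 + 2 = 12 and occupies 2 bytes.
Bytes at offsets 12..13: CF 1D.
Little-endian stores the least-significant byte at the lowest address.
Reassemble most-significant byte first: 1D CF → 0x1DCF.
0x1DCF = 7631.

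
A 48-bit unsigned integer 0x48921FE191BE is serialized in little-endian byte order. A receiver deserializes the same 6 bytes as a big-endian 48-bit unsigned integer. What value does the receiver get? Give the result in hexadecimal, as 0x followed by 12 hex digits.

0xBE91E11F9248

Stored little-endian, the bytes at ascending addresses are BE 91 E1 1F 92 48.
Read back as big-endian, the last byte is least significant, giving 0xBE91E11F9248.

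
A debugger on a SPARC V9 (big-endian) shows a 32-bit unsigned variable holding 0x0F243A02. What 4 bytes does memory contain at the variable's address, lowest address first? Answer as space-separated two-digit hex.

Split into bytes (most-significant first): 0F 24 3A 02.
Big-endian stores the most-significant byte at the lowest address.
So the memory order matches the most-significant-first order: 0F 24 3A 02.

0F 24 3A 02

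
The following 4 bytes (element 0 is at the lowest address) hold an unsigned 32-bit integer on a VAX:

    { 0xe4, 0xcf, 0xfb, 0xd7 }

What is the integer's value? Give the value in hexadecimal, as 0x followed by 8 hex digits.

Little-endian: lowest address holds the least-significant byte.
Reassemble most-significant byte first: D7 FB CF E4 → 0xD7FBCFE4.

0xD7FBCFE4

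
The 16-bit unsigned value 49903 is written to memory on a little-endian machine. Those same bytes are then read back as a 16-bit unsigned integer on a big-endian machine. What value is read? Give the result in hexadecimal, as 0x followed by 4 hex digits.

49903 in 16-bit hexadecimal is 0xC2EF.
Stored little-endian, the bytes at ascending addresses are EF C2.
Read back as big-endian, the last byte is least significant, giving 0xEFC2.

0xEFC2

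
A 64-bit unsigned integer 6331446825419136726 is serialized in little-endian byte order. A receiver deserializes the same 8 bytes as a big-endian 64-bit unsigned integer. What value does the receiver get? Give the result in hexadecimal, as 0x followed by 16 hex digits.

6331446825419136726 in 64-bit hexadecimal is 0x57DDD1579F61DED6.
Stored little-endian, the bytes at ascending addresses are D6 DE 61 9F 57 D1 DD 57.
Read back as big-endian, the last byte is least significant, giving 0xD6DE619F57D1DD57.

0xD6DE619F57D1DD57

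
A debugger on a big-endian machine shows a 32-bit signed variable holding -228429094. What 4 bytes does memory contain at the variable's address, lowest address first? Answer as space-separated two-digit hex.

Two's complement of -228429094 in 32 bits: 228429094 = 0x0D9D8D26; invert → 0xF26272D9; add 1 → 0xF26272DA.
Split into bytes (most-significant first): F2 62 72 DA.
Big-endian stores the most-significant byte at the lowest address.
So the memory order matches the most-significant-first order: F2 62 72 DA.

F2 62 72 DA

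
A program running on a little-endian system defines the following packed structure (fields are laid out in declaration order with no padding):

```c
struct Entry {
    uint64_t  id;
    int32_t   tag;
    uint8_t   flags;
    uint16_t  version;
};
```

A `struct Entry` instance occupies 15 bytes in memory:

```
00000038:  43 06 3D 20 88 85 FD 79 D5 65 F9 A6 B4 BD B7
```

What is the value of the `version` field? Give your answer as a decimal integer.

`version` follows `id` (8 B), `tag` (4 B), `flags` (1 B), so it starts at offset 8 + 4 + 1 = 13 and occupies 2 bytes.
Bytes at offsets 13..14: BD B7.
In little-endian order the low byte comes first in memory.
Reassemble most-significant byte first: B7 BD → 0xB7BD.
0xB7BD = 47037.

47037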